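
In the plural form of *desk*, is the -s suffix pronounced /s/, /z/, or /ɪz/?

/s/

The stem *desk* ends in a voiceless non-sibilant consonant.
The plural suffix surfaces as /ɪz/ after sibilants, /s/ after other voiceless consonants, and /z/ after other voiced sounds.
So the plural -s on *desk* is pronounced /s/.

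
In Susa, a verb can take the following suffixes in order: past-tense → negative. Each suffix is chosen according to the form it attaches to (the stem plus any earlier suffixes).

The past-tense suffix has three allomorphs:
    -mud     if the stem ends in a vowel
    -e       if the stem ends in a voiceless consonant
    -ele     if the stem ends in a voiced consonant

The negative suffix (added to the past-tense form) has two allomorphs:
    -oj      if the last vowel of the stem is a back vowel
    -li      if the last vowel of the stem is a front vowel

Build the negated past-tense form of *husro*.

*husro* — final sound /o/ (a vowel) → -mud → *husromud*.
Since the last vowel of the past-tense form *husromud* is /u/ (a back vowel), it takes -oj, giving *husromudoj*.

husromudoj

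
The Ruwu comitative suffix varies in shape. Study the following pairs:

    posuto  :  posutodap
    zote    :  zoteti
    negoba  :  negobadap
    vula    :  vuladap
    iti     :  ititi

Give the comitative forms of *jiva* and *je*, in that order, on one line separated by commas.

The alternation tracks the last vowel of the stem — -ti when the last vowel of the stem is a front vowel (*zote*, *iti*); -dap when the last vowel of the stem is a back vowel (*posuto*, *negoba*, *vula*).
The last vowel of *jiva* is /a/, which is a back vowel, so the suffix is -dap, giving *jivadap*.
*je* — last vowel /e/ (a front vowel) → -ti → *jeti*.

jivadap, jeti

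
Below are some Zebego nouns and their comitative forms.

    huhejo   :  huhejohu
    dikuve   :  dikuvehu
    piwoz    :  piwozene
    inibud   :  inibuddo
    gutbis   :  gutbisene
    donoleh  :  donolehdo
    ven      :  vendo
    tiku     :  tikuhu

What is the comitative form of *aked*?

Looking at the final sound of each stem: -ene when the stem ends in a sibilant (*piwoz*, *gutbis*); -do when the stem ends in a non-sibilant consonant (*inibud*, *donoleh*, *ven*); -hu when the stem ends in a vowel (*huhejo*, *dikuve*, *tiku*).
*aked* — final sound /d/ (a non-sibilant consonant) → -do → *akeddo*.

akeddo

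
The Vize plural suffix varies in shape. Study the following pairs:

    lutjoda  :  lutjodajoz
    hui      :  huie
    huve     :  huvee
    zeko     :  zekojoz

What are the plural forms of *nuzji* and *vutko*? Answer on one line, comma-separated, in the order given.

Looking at the last vowel of each stem: -e when the last vowel of the stem is a front vowel (*hui*, *huve*); -joz when the last vowel of the stem is a back vowel (*lutjoda*, *zeko*).
*nuzji*: last vowel = /i/, a front vowel → -e → *nuzjie*.
*vutko* — last vowel /o/ (a back vowel) → -joz → *vutkojoz*.

nuzjie, vutkojoz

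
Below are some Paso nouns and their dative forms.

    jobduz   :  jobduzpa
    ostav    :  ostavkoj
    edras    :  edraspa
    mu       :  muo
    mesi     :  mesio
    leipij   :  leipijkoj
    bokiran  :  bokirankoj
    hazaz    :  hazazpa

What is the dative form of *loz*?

The alternation tracks the final sound of the stem — -pa when the stem ends in a sibilant (*jobduz*, *edras*, *hazaz*); -koj when the stem ends in a non-sibilant consonant (*ostav*, *leipij*, *bokiran*); -o when the stem ends in a vowel (*mu*, *mesi*).
*loz* — final sound /z/ (a sibilant) → -pa → *lozpa*.

lozpa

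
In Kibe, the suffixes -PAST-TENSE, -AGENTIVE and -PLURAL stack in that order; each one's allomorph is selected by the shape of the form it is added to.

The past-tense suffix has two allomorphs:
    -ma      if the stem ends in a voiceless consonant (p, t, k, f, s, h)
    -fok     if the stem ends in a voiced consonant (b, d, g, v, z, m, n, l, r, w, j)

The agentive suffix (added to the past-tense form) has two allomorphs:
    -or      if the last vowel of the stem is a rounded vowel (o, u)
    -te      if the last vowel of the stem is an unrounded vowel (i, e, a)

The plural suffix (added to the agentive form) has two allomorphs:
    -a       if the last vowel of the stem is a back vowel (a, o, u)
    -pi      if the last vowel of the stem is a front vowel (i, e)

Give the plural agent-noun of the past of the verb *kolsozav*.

The final consonant of *kolsozav* is /v/, which is voiced, so the past-tense suffix is -fok, giving *kolsozavfok*.
The past-tense form *kolsozavfok*: last vowel = /o/, a rounded vowel → -or → *kolsozavfokor*.
The agentive form *kolsozavfokor* — last vowel /o/ (a back vowel) → -a → *kolsozavfokora*.

kolsozavfokora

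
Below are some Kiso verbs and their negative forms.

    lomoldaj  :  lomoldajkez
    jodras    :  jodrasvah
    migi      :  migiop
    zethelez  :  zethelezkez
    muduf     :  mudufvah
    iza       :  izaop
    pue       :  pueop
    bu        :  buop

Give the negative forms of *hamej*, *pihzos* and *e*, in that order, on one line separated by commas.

The suffix is conditioned by the final sound: -vah when the stem ends in a voiceless consonant (*jodras*, *muduf*); -kez when the stem ends in a voiced consonant (*lomoldaj*, *zethelez*); -op when the stem ends in a vowel (*migi*, *iza*, *pue*, *bu*).
*hamej*: final sound = /j/, a voiced consonant → -kez → *hamejkez*.
*pihzos*: final sound = /s/, a voiceless consonant → -vah → *pihzosvah*.
The final sound of *e* is /e/, which is a vowel, so the suffix is -op, giving *eop*.

hamejkez, pihzosvah, eop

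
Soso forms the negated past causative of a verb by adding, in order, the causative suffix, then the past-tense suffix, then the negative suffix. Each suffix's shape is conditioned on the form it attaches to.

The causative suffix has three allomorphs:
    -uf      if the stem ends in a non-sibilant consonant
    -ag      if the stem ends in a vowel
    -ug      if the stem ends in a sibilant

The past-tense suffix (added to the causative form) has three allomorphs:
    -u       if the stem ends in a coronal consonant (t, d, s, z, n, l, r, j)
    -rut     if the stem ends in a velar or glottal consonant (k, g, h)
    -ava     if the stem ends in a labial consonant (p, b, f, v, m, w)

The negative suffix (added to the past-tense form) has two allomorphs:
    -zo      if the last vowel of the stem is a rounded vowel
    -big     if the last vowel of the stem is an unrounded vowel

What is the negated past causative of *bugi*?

bugiagrutzo

The final sound of *bugi* is /i/, which is a vowel, so the causative suffix is -ag, giving *bugiag*.
Since the final consonant of the causative form *bugiag* is /g/ (velar/glottal), it takes -rut, giving *bugiagrut*.
Since the last vowel of the past-tense form *bugiagrut* is /u/ (a rounded vowel), it takes -zo, giving *bugiagrutzo*.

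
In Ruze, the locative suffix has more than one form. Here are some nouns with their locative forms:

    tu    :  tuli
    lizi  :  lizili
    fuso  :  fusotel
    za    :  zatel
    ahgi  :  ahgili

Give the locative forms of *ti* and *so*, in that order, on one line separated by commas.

The suffix is conditioned by the last vowel: -li when the last vowel of the stem is a high vowel (*tu*, *lizi*, *ahgi*); -tel when the last vowel of the stem is a non-high vowel (*fuso*, *za*).
Since the last vowel of *ti* is /i/ (a high vowel), it takes -li, giving *tili*.
The last vowel of *so* is /o/, which is a non-high vowel, so the suffix is -tel, giving *sotel*.

tili, sotel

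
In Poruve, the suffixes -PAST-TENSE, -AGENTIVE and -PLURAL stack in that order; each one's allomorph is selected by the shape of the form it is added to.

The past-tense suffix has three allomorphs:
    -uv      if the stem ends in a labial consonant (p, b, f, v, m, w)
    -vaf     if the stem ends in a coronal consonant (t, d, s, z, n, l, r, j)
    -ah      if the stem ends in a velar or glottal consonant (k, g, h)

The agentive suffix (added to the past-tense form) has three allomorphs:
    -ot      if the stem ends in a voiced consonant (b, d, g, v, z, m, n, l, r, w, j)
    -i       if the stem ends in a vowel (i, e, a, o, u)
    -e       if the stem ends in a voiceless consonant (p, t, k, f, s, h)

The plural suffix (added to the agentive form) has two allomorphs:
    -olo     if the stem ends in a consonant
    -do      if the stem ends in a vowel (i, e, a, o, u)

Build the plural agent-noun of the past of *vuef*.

Since the final consonant of *vuef* is /f/ (labial), it takes -uv, giving *vuefuv*.
The past-tense form *vuefuv* — final sound /v/ (a voiced consonant) → -ot → *vuefuvot*.
Since the final sound of the agentive form *vuefuvot* is /t/ (a consonant), it takes -olo, giving *vuefuvotolo*.

vuefuvotolo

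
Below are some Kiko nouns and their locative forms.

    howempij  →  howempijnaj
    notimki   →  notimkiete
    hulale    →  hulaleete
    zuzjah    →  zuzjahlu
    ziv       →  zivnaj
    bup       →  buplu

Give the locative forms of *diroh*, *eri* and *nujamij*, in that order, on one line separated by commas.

dirohlu, eriete, nujamijnaj

The suffix is conditioned by the final sound: -lu when the stem ends in a voiceless consonant (*zuzjah*, *bup*); -naj when the stem ends in a voiced consonant (*howempij*, *ziv*); -ete when the stem ends in a vowel (*notimki*, *hulale*).
*diroh*: final sound = /h/, a voiceless consonant → -lu → *dirohlu*.
*eri* — final sound /i/ (a vowel) → -ete → *eriete*.
Since the final sound of *nujamij* is /j/ (a voiced consonant), it takes -naj, giving *nujamijnaj*.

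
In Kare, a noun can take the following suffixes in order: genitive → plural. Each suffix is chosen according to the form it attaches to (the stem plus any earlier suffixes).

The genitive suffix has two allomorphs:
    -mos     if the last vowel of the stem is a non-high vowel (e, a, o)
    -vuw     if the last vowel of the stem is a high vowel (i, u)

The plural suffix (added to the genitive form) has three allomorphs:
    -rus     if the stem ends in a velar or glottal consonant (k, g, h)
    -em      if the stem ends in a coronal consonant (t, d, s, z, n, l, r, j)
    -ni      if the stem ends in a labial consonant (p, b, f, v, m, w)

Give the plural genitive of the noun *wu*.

wuvuwni

*wu*: last vowel = /u/, a high vowel → -vuw → *wuvuw*.
The genitive form *wuvuw* — final consonant /w/ (labial) → -ni → *wuvuwni*.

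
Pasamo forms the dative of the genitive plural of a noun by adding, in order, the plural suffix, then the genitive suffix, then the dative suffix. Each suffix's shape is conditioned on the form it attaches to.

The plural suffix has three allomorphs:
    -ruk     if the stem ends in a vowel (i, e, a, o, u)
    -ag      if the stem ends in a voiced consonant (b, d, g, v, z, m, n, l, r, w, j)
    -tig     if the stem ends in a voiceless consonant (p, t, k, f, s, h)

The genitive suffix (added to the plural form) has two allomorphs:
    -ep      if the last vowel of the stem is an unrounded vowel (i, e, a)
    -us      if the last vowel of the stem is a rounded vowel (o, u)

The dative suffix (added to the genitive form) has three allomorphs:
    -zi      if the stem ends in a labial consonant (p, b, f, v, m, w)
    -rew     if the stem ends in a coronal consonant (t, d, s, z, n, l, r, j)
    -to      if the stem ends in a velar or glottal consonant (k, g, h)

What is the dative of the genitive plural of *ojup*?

ojuptigepzi

Since the final sound of *ojup* is /p/ (a voiceless consonant), it takes -tig, giving *ojuptig*.
The plural form *ojuptig*: last vowel = /i/, an unrounded vowel → -ep → *ojuptigep*.
The genitive form *ojuptigep* — final consonant /p/ (labial) → -zi → *ojuptigepzi*.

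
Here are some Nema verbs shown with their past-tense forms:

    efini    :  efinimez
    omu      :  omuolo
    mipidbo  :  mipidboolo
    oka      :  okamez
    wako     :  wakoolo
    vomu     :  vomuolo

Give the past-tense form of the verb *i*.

imez

The suffix is conditioned by the last vowel: -olo when the last vowel of the stem is a rounded vowel (*omu*, *mipidbo*, *wako*, *vomu*); -mez when the last vowel of the stem is an unrounded vowel (*efini*, *oka*).
*i*: last vowel = /i/, an unrounded vowel → -mez → *imez*.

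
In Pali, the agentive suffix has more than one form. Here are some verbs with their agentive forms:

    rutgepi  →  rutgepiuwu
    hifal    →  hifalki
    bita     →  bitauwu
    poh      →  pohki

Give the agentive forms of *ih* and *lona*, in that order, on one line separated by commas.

ihki, lonauwu

The suffix is conditioned by the final sound: -ki when the stem ends in a consonant (*hifal*, *poh*); -uwu when the stem ends in a vowel (*rutgepi*, *bita*).
*ih*: final sound = /h/, a consonant → -ki → *ihki*.
The final sound of *lona* is /a/, which is a vowel, so the suffix is -uwu, giving *lonauwu*.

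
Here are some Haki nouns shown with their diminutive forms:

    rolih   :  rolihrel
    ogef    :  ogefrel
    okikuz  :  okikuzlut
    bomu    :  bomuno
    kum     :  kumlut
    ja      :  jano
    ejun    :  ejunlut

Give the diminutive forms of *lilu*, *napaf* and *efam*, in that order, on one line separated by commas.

The alternation tracks the final sound of the stem — -rel when the stem ends in a voiceless consonant (*rolih*, *ogef*); -lut when the stem ends in a voiced consonant (*okikuz*, *kum*, *ejun*); -no when the stem ends in a vowel (*bomu*, *ja*).
The final sound of *lilu* is /u/, which is a vowel, so the suffix is -no, giving *liluno*.
The final sound of *napaf* is /f/, which is a voiceless consonant, so the suffix is -rel, giving *napafrel*.
Since the final sound of *efam* is /m/ (a voiced consonant), it takes -lut, giving *efamlut*.

liluno, napafrel, efamlut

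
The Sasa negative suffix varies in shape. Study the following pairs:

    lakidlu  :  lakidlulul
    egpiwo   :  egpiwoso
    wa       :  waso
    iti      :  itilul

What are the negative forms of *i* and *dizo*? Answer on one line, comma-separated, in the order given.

ilul, dizoso

Looking at the last vowel of each stem: -lul when the last vowel of the stem is a high vowel (*lakidlu*, *iti*); -so when the last vowel of the stem is a non-high vowel (*egpiwo*, *wa*).
*i* — last vowel /i/ (a high vowel) → -lul → *ilul*.
The last vowel of *dizo* is /o/, which is a non-high vowel, so the suffix is -so, giving *dizoso*.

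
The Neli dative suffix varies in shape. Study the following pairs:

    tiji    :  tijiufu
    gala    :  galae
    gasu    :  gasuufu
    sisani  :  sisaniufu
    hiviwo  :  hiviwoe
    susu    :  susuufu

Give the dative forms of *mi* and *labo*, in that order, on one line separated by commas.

miufu, laboe

Looking at the last vowel of each stem: -ufu when the last vowel of the stem is a high vowel (*tiji*, *gasu*, *sisani*, *susu*); -e when the last vowel of the stem is a non-high vowel (*gala*, *hiviwo*).
*mi* — last vowel /i/ (a high vowel) → -ufu → *miufu*.
*labo* — last vowel /o/ (a non-high vowel) → -e → *laboe*.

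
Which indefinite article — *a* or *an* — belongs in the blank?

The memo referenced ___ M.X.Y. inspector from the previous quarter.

The indefinite article is chosen by the initial *sound* of the following word, not its spelling.
The initialism *M.X.Y.* is read letter by letter; the first letter, M, is pronounced /ɛm/, which begins with a vowel sound.
So the article is *an*: The memo referenced an M.X.Y. inspector from the previous quarter.

an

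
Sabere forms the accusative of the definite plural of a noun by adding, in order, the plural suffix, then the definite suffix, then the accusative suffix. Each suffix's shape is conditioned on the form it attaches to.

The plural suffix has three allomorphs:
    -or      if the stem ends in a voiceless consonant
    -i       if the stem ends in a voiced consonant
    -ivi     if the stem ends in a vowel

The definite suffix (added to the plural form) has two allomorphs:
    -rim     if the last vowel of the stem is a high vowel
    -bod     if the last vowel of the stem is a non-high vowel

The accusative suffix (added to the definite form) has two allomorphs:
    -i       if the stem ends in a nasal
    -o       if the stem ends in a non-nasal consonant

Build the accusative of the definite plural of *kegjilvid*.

The final sound of *kegjilvid* is /d/, which is a voiced consonant, so the plural suffix is -i, giving *kegjilvidi*.
The plural form *kegjilvidi*: last vowel = /i/, a high vowel → -rim → *kegjilvidirim*.
The definite form *kegjilvidirim*: final consonant = /m/, a nasal → -i → *kegjilvidirimi*.

kegjilvidirimi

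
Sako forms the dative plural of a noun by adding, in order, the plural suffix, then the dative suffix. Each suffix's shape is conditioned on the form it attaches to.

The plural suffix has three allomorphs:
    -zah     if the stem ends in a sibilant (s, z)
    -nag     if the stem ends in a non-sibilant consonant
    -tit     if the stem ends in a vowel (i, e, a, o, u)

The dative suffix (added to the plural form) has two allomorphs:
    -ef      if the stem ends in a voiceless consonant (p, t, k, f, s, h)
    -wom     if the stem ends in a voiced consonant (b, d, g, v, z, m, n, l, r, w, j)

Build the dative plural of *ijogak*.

ijogaknagwom

*ijogak*: final sound = /k/, a non-sibilant consonant → -nag → *ijogaknag*.
The plural form *ijogaknag*: final consonant = /g/, voiced → -wom → *ijogaknagwom*.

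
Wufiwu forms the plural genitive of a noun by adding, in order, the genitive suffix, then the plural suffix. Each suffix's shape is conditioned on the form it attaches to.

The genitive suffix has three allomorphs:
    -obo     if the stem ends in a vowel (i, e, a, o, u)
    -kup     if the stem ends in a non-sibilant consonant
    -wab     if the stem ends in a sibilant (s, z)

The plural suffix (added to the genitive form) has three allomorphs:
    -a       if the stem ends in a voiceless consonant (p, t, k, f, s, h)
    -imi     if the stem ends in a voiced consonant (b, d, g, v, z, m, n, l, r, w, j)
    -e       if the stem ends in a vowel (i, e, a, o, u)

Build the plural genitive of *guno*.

The final sound of *guno* is /o/, which is a vowel, so the genitive suffix is -obo, giving *gunoobo*.
Since the final sound of the genitive form *gunoobo* is /o/ (a vowel), it takes -e, giving *gunooboe*.

gunooboe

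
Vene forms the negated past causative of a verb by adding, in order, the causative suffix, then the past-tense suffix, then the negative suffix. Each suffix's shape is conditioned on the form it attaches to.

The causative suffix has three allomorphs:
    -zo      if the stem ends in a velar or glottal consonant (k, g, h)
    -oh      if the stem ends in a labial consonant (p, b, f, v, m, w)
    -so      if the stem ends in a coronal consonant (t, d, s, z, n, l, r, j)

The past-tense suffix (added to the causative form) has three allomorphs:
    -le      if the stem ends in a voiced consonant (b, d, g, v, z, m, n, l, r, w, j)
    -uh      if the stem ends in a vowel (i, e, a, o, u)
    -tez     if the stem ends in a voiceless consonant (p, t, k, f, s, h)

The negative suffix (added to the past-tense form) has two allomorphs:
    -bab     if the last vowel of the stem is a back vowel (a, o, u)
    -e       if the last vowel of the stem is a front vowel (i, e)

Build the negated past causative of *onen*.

onensouhbab

*onen* — final consonant /n/ (coronal) → -so → *onenso*.
Since the final sound of the causative form *onenso* is /o/ (a vowel), it takes -uh, giving *onensouh*.
Since the last vowel of the past-tense form *onensouh* is /u/ (a back vowel), it takes -bab, giving *onensouhbab*.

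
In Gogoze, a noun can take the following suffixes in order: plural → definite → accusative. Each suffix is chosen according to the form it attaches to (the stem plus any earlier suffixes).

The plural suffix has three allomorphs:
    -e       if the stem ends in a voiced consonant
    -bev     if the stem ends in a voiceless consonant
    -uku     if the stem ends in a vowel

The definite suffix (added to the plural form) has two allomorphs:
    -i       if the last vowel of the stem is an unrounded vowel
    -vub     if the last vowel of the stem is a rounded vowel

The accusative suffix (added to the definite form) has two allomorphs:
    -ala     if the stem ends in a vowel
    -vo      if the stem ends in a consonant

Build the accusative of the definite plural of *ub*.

*ub*: final sound = /b/, a voiced consonant → -e → *ube*.
The last vowel of the plural form *ube* is /e/, which is an unrounded vowel, so the definite suffix is -i, giving *ubei*.
The final sound of the definite form *ubei* is /i/, which is a vowel, so the accusative suffix is -ala, giving *ubeiala*.

ubeiala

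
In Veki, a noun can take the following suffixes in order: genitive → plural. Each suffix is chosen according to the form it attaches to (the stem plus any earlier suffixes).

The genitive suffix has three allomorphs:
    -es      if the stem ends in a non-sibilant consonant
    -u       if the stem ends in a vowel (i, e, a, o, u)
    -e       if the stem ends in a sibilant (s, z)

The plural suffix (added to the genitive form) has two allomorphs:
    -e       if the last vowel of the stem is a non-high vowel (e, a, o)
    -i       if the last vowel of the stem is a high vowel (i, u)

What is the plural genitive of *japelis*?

japelisee

The final sound of *japelis* is /s/, which is a sibilant, so the genitive suffix is -e, giving *japelise*.
The genitive form *japelise* — last vowel /e/ (a non-high vowel) → -e → *japelisee*.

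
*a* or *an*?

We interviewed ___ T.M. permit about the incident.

The indefinite article is chosen by the initial *sound* of the following word, not its spelling.
The initialism *T.M.* is read letter by letter; the first letter, T, is pronounced /tiː/, which begins with a consonant sound.
So the article is *a*: We interviewed a T.M. permit about the incident.

a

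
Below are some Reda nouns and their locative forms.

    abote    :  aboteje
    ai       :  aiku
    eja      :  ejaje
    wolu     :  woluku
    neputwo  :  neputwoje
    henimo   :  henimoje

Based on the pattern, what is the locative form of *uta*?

utaje

The suffix is conditioned by the last vowel: -ku when the last vowel of the stem is a high vowel (*ai*, *wolu*); -je when the last vowel of the stem is a non-high vowel (*abote*, *eja*, *neputwo*, *henimo*).
*uta*: last vowel = /a/, a non-high vowel → -je → *utaje*.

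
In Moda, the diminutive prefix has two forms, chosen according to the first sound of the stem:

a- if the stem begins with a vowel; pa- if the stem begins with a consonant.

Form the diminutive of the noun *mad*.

pamad

*mad*: first sound = /m/, a consonant → pa- → *pamad*.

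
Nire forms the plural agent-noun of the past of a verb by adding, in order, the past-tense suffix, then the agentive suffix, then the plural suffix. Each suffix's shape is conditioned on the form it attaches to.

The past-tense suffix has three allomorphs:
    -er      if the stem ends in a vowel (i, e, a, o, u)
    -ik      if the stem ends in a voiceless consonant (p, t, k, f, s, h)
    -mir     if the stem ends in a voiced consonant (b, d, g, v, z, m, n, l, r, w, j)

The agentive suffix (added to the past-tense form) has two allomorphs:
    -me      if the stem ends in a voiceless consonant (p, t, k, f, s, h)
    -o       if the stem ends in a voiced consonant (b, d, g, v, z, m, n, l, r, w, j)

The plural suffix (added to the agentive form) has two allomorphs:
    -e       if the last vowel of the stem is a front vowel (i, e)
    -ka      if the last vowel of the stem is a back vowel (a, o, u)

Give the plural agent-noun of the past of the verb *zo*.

zoeroka

Since the final sound of *zo* is /o/ (a vowel), it takes -er, giving *zoer*.
The past-tense form *zoer* — final consonant /r/ (voiced) → -o → *zoero*.
Since the last vowel of the agentive form *zoero* is /o/ (a back vowel), it takes -ka, giving *zoeroka*.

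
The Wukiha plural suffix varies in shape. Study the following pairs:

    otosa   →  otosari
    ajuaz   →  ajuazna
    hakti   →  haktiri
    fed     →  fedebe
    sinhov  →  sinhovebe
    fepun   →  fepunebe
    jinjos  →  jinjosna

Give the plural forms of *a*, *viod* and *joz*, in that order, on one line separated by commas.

ari, viodebe, jozna

The alternation tracks the final sound of the stem — -na when the stem ends in a sibilant (*ajuaz*, *jinjos*); -ebe when the stem ends in a non-sibilant consonant (*fed*, *sinhov*, *fepun*); -ri when the stem ends in a vowel (*otosa*, *hakti*).
*a* — final sound /a/ (a vowel) → -ri → *ari*.
*viod* — final sound /d/ (a non-sibilant consonant) → -ebe → *viodebe*.
*joz*: final sound = /z/, a sibilant → -na → *jozna*.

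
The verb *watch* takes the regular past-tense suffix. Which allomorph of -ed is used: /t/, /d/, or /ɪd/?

/t/

The stem *watch* ends in a voiceless consonant other than /t/.
The -ed suffix is realized as /ɪd/ after /t, d/; as /t/ after other voiceless consonants; and as /d/ after other voiced sounds.
So -ed on *watch* is pronounced /t/.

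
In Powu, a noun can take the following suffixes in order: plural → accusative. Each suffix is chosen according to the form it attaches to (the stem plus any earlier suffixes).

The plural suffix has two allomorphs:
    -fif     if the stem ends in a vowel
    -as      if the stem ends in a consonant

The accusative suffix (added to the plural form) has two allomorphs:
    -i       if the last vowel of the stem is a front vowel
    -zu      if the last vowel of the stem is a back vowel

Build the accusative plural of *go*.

*go* — final sound /o/ (a vowel) → -fif → *gofif*.
The plural form *gofif* — last vowel /i/ (a front vowel) → -i → *gofifi*.

gofifi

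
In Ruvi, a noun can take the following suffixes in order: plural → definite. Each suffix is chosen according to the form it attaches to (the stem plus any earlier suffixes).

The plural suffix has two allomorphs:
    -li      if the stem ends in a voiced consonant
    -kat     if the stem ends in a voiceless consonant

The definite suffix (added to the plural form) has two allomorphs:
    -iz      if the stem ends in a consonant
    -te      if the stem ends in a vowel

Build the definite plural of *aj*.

The final consonant of *aj* is /j/, which is voiced, so the plural suffix is -li, giving *ajli*.
The plural form *ajli* — final sound /i/ (a vowel) → -te → *ajlite*.

ajlite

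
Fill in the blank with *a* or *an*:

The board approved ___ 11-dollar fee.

The indefinite article is chosen by the initial *sound* of the following word, not its spelling.
The number *11* is spoken "eleven", beginning with /ɪˈlɛvən/ — a vowel sound.
So the article is *an*: The board approved an 11-dollar fee.

an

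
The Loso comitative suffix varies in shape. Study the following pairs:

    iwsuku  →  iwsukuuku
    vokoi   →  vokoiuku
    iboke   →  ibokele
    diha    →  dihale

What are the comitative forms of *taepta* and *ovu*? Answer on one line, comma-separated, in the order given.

taeptale, ovuuku

The pattern is height harmony: -uku when the last vowel of the stem is a high vowel (*iwsuku*, *vokoi*); -le when the last vowel of the stem is a non-high vowel (*iboke*, *diha*).
The last vowel of *taepta* is /a/, which is a non-high vowel, so the suffix is -le, giving *taeptale*.
*ovu* — last vowel /u/ (a high vowel) → -uku → *ovuuku*.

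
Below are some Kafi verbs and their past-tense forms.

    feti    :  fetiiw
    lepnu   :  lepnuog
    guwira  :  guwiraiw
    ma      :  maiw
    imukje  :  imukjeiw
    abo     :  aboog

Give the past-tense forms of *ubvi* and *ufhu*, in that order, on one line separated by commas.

ubviiw, ufhuog

The suffix is conditioned by the last vowel: -og when the last vowel of the stem is a rounded vowel (*lepnu*, *abo*); -iw when the last vowel of the stem is an unrounded vowel (*feti*, *guwira*, *ma*, *imukje*).
Since the last vowel of *ubvi* is /i/ (an unrounded vowel), it takes -iw, giving *ubviiw*.
*ufhu*: last vowel = /u/, a rounded vowel → -og → *ufhuog*.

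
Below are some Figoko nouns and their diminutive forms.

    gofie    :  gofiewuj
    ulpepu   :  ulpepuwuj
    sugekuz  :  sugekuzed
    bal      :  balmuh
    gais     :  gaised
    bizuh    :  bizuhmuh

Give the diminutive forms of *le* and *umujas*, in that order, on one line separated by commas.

The pattern is sibilance of the final sound: -ed when the stem ends in a sibilant (*sugekuz*, *gais*); -muh when the stem ends in a non-sibilant consonant (*bal*, *bizuh*); -wuj when the stem ends in a vowel (*gofie*, *ulpepu*).
*le*: final sound = /e/, a vowel → -wuj → *lewuj*.
*umujas*: final sound = /s/, a sibilant → -ed → *umujased*.

lewuj, umujased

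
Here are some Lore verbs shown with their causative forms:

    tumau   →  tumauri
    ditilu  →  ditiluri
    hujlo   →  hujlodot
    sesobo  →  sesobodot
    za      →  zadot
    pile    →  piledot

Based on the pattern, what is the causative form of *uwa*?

uwadot

The pattern is height harmony: -ri when the last vowel of the stem is a high vowel (*tumau*, *ditilu*); -dot when the last vowel of the stem is a non-high vowel (*hujlo*, *sesobo*, *za*, *pile*).
*uwa*: last vowel = /a/, a non-high vowel → -dot → *uwadot*.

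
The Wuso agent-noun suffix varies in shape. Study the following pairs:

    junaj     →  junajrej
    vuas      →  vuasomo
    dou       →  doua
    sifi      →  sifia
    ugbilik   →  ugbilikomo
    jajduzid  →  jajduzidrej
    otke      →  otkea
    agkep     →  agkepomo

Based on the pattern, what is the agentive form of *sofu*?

Looking at the final sound of each stem: -omo when the stem ends in a voiceless consonant (*vuas*, *ugbilik*, *agkep*); -rej when the stem ends in a voiced consonant (*junaj*, *jajduzid*); -a when the stem ends in a vowel (*dou*, *sifi*, *otke*).
*sofu*: final sound = /u/, a vowel → -a → *sofua*.

sofua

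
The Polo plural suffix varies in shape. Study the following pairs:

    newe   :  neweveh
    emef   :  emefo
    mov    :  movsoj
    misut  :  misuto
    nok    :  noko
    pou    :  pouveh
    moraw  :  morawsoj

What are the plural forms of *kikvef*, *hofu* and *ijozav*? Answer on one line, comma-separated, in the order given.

Looking at the final sound of each stem: -o when the stem ends in a voiceless consonant (*emef*, *misut*, *nok*); -soj when the stem ends in a voiced consonant (*mov*, *moraw*); -veh when the stem ends in a vowel (*newe*, *pou*).
The final sound of *kikvef* is /f/, which is a voiceless consonant, so the suffix is -o, giving *kikvefo*.
Since the final sound of *hofu* is /u/ (a vowel), it takes -veh, giving *hofuveh*.
*ijozav*: final sound = /v/, a voiced consonant → -soj → *ijozavsoj*.

kikvefo, hofuveh, ijozavsoj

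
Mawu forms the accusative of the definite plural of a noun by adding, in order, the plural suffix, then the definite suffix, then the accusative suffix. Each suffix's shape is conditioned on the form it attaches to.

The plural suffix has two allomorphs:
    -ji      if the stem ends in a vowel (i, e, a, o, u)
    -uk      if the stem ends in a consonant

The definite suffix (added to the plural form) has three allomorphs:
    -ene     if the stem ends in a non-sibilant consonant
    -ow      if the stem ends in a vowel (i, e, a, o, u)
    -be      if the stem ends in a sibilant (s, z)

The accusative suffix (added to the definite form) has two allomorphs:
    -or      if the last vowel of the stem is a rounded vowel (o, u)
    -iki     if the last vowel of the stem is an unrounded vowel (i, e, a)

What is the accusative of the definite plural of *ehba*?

*ehba* — final sound /a/ (a vowel) → -ji → *ehbaji*.
The final sound of the plural form *ehbaji* is /i/, which is a vowel, so the definite suffix is -ow, giving *ehbajiow*.
The definite form *ehbajiow*: last vowel = /o/, a rounded vowel → -or → *ehbajiowor*.

ehbajiowor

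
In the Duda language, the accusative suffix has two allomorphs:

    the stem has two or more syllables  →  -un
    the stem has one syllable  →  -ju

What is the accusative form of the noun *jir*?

*jir* (one syllable) → -ju → *jirju*.

jirju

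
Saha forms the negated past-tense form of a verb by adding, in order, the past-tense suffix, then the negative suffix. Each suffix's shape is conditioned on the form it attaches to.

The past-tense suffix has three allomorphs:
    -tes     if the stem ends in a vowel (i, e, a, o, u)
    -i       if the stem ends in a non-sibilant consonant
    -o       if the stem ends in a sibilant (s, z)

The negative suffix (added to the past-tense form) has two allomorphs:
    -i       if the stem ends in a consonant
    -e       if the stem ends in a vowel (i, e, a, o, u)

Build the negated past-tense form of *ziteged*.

zitegedie

*ziteged*: final sound = /d/, a non-sibilant consonant → -i → *zitegedi*.
The final sound of the past-tense form *zitegedi* is /i/, which is a vowel, so the negative suffix is -e, giving *zitegedie*.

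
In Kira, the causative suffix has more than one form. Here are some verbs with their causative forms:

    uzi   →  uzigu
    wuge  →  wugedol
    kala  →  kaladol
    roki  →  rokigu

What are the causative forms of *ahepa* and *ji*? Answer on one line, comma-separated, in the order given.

ahepadol, jigu

The pattern is height harmony: -gu when the last vowel of the stem is a high vowel (*uzi*, *roki*); -dol when the last vowel of the stem is a non-high vowel (*wuge*, *kala*).
Since the last vowel of *ahepa* is /a/ (a non-high vowel), it takes -dol, giving *ahepadol*.
Since the last vowel of *ji* is /i/ (a high vowel), it takes -gu, giving *jigu*.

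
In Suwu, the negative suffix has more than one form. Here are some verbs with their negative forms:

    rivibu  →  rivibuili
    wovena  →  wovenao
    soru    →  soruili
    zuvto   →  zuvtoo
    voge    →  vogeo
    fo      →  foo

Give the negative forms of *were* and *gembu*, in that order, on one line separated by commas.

The suffix is conditioned by the last vowel: -ili when the last vowel of the stem is a high vowel (*rivibu*, *soru*); -o when the last vowel of the stem is a non-high vowel (*wovena*, *zuvto*, *voge*, *fo*).
*were* — last vowel /e/ (a non-high vowel) → -o → *wereo*.
Since the last vowel of *gembu* is /u/ (a high vowel), it takes -ili, giving *gembuili*.

wereo, gembuili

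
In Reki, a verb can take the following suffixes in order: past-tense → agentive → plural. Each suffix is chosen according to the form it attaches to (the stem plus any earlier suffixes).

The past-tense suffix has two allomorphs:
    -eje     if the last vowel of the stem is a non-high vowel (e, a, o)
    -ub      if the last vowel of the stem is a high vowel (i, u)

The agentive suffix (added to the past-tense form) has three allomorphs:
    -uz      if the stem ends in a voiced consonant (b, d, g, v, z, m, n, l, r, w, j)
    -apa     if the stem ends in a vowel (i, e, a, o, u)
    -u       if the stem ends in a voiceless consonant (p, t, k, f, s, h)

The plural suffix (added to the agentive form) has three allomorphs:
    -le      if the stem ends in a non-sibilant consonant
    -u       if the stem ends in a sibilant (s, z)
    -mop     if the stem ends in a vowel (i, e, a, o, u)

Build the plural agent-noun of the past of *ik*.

ikubuzu

Since the last vowel of *ik* is /i/ (a high vowel), it takes -ub, giving *ikub*.
Since the final sound of the past-tense form *ikub* is /b/ (a voiced consonant), it takes -uz, giving *ikubuz*.
The agentive form *ikubuz* — final sound /z/ (a sibilant) → -u → *ikubuzu*.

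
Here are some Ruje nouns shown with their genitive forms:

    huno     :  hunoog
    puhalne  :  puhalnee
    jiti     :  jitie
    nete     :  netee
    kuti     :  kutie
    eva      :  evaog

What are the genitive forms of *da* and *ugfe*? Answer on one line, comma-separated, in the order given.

daog, ugfee

Looking at the last vowel of each stem: -e when the last vowel of the stem is a front vowel (*puhalne*, *jiti*, *nete*, *kuti*); -og when the last vowel of the stem is a back vowel (*huno*, *eva*).
The last vowel of *da* is /a/, which is a back vowel, so the suffix is -og, giving *daog*.
Since the last vowel of *ugfe* is /e/ (a front vowel), it takes -e, giving *ugfee*.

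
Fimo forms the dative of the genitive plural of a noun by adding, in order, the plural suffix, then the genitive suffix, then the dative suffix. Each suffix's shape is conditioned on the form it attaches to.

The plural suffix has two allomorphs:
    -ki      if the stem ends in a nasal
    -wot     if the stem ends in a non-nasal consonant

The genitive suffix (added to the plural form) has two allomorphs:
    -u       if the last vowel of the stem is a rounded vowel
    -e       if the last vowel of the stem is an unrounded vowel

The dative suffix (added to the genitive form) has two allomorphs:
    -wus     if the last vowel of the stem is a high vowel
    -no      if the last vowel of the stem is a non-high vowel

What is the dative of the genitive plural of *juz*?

*juz* — final consonant /z/ (non-nasal) → -wot → *juzwot*.
The plural form *juzwot*: last vowel = /o/, a rounded vowel → -u → *juzwotu*.
The last vowel of the genitive form *juzwotu* is /u/, which is a high vowel, so the dative suffix is -wus, giving *juzwotuwus*.

juzwotuwus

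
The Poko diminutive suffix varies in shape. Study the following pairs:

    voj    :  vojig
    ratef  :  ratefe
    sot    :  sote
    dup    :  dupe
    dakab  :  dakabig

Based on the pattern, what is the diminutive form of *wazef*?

The alternation tracks the final consonant of the stem — -e when the stem ends in a voiceless consonant (*ratef*, *sot*, *dup*); -ig when the stem ends in a voiced consonant (*voj*, *dakab*).
*wazef* — final consonant /f/ (voiceless) → -e → *wazefe*.

wazefe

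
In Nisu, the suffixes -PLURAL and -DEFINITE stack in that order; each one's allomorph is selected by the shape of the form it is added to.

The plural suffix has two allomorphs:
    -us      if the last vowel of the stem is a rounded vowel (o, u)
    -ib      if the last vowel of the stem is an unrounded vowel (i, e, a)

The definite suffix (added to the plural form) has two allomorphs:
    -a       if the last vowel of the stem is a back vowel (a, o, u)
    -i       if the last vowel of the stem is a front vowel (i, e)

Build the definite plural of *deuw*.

*deuw* — last vowel /u/ (a rounded vowel) → -us → *deuwus*.
The plural form *deuwus*: last vowel = /u/, a back vowel → -a → *deuwusa*.

deuwusa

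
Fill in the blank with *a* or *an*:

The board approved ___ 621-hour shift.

a

The indefinite article is chosen by the initial *sound* of the following word, not its spelling.
The number *621* is spoken "six hundred …", beginning with /sɪks/ — a consonant sound.
So the article is *a*: The board approved a 621-hour shift.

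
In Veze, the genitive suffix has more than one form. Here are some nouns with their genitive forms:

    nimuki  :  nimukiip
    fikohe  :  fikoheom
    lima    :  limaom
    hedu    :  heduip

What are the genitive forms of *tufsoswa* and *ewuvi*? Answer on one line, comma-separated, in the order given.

tufsoswaom, ewuviip

The suffix is conditioned by the last vowel: -ip when the last vowel of the stem is a high vowel (*nimuki*, *hedu*); -om when the last vowel of the stem is a non-high vowel (*fikohe*, *lima*).
The last vowel of *tufsoswa* is /a/, which is a non-high vowel, so the suffix is -om, giving *tufsoswaom*.
*ewuvi* — last vowel /i/ (a high vowel) → -ip → *ewuviip*.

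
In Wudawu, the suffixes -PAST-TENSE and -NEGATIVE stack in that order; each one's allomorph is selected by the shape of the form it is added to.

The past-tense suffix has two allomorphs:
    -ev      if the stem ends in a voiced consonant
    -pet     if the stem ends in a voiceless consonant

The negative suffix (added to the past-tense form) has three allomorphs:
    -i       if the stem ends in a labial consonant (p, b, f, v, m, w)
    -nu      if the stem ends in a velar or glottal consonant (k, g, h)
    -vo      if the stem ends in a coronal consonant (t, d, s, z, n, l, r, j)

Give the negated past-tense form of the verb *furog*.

The final consonant of *furog* is /g/, which is voiced, so the past-tense suffix is -ev, giving *furogev*.
The past-tense form *furogev* — final consonant /v/ (labial) → -i → *furogevi*.

furogevi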